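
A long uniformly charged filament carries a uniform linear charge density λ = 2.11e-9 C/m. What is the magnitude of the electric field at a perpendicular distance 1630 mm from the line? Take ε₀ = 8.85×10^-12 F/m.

By cylindrical symmetry E is radial; use a coaxial Gaussian cylinder of radius 1630 mm and length L.
Q_enc = λL, so λ_enc = 2.11×10^-9 C/m.
Applying ∮E·dA = Q_enc/ε₀ with the end caps contributing no flux:
E = |λ_enc|/(2πε₀r) = (2.11×10^-9)/(2π·8.85×10^-12·1.63) = 23.3 N/C.

23.3 N/C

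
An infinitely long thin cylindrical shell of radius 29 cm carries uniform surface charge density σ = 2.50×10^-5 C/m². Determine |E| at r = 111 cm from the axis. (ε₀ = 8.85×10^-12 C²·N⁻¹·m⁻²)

|E| ≈ 7.38e5 V/m

By cylindrical symmetry E is radial; use a coaxial Gaussian cylinder of radius 111 cm and length L (r > 29 cm).
The whole shell is enclosed: λ_enc = σ·2πR = (2.50e-5)·2π·(0.29) = 4.555e-5 C/m.
Applying ∮E·dA = Q_enc/ε₀ with the end caps contributing no flux:
E = |λ_enc|/(2πε₀r) = (4.555×10^-5)/(2π·8.85×10^-12·1.11) = 7.38e5 N/C.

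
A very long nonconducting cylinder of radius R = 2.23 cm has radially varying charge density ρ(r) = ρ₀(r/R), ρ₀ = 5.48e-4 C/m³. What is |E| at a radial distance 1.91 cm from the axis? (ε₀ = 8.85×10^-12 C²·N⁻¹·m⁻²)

By cylindrical symmetry E is radial; use a coaxial Gaussian cylinder of radius 1.91 cm and length L (r < R).
Integrating ρ over the cross-section to radius r: λ_enc = (2πρ₀/R) ∫₀^r r'^2 dr' = 2πρ₀ r^3/(3·R) = 3.586e-7 C/m.
Since E is radial and uniform over the curved surface, Φ = E·2πrL = Q_enc/ε₀ = λ_enc L/ε₀.
E = |λ_enc|/(2πε₀r) = (3.586e-7)/(2π·8.85×10^-12·0.0191) = 3.38×10^5 N/C.

|E| = 3.38×10^5 V/m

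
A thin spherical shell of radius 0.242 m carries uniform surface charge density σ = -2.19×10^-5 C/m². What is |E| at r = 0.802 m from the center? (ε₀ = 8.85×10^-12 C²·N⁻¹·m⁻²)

Take a concentric spherical Gaussian surface of radius r = 0.802 m (r > 0.242 m).
The entire shell is enclosed: Q_enc = σ·4πR² = (-2.19e-5)·4π·(0.242)² = -1.612×10^-5 C.
By Gauss's law, ∮E·dA = E·4πr² = Q_enc/ε₀.
E = |Q_enc|/(4πε₀r²) = (1.612×10^-5)/(4π·8.85×10^-12·(0.802)²) = 2.25×10^5 N/C.

|E| = 2.25×10^5 N/C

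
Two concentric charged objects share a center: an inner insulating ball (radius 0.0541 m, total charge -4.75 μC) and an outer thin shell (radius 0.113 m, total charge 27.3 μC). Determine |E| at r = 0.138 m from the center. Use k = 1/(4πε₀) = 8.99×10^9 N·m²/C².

|E| ≈ 1.06e7 V/m

Symmetry ⇒ E = E(r) r̂. Gaussian sphere of radius r = 0.138 m (r > 0.113 m, enclosing both).
Q_enc = (-4.75 μC) + (27.3 μC) = 2.255×10^-5 C.
Since E is radial and uniform over the Gaussian sphere, Φ = E·4πr² = Q_enc/ε₀.
E = k|Q_enc|/r² = (8.99×10^9)(2.255e-5)/(0.138)² = 1.06×10^7 N/C.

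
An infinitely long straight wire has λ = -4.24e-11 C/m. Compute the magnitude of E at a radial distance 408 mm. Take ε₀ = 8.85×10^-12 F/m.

By cylindrical symmetry E is radial; use a coaxial Gaussian cylinder of radius 408 mm and length L.
Q_enc = λL, so λ_enc = -4.24e-11 C/m.
Applying ∮E·dA = Q_enc/ε₀ with the end caps contributing no flux:
E = |λ_enc|/(2πε₀r) = (4.24×10^-11)/(2π·8.85×10^-12·0.408) = 1.87 N/C.

1.87 N/C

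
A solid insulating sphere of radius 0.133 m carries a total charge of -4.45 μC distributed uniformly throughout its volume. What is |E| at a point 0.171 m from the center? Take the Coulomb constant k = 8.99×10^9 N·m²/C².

1.37e6 V/m

Symmetry ⇒ E = E(r) r̂. Gaussian sphere of radius r = 0.171 m (r > R, so the entire charge is enclosed).
Q_enc = -4.45 μC = -4.45×10^-6 C.
Since E is radial and uniform over the Gaussian sphere, Φ = E·4πr² = Q_enc/ε₀.
E = k|Q_enc|/r² = (8.99×10^9)(4.45×10^-6)/(0.171)² = 1.37×10^6 N/C.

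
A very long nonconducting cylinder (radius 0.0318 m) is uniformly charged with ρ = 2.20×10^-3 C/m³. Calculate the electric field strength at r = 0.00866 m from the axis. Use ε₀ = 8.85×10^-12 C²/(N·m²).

Coaxial Gaussian cylinder, radius r = 0.00866 m, length L (r < R).
Enclosed charge per unit length: λ_enc = ρ·πr² = (2.20e-3)π(0.00866)² = 5.183×10^-7 C/m.
Gauss's law: E·2πrL = λ_enc L/ε₀.
E = |λ_enc|/(2πε₀r) = (5.183e-7)/(2π·8.85×10^-12·0.00866) = 1.08×10^6 N/C.

1.08×10^6 N/C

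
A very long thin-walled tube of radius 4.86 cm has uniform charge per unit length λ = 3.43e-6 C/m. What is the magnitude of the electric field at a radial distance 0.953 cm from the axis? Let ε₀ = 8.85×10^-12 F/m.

Coaxial Gaussian cylinder, radius r = 0.953 cm, length L (r < 4.86 cm, inside the shell).
No charge is enclosed, so Gauss's law gives E·2πrL = 0 ⇒ E = 0.

E = 0 (no enclosed charge)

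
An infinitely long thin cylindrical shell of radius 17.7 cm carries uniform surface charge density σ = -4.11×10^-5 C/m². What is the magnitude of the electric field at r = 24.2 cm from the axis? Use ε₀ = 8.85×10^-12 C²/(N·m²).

|E| = 3.40×10^6 N/C

Choose a coaxial cylinder of radius r = 24.2 cm (arbitrary length L) as the Gaussian surface (r > 17.7 cm).
The whole shell is enclosed: λ_enc = σ·2πR = (-4.11×10^-5)·2π·(0.177) = -4.571e-5 C/m.
By Gauss's law (flux through the curved wall only), E·2πrL = λ_enc L/ε₀.
E = |λ_enc|/(2πε₀r) = (4.571×10^-5)/(2π·8.85×10^-12·0.242) = 3.40×10^6 N/C.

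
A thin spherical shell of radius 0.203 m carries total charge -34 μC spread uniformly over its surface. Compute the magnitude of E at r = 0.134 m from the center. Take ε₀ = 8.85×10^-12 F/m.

Take a concentric spherical Gaussian surface of radius r = 0.134 m (inside the shell, r < 0.203 m).
No charge lies within this surface, so Q_enc = 0 and Gauss's law gives E·4πr² = 0 ⇒ E = 0.

|E| = 0 N/C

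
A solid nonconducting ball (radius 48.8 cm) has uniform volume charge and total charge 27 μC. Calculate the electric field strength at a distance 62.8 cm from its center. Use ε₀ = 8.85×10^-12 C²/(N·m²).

Symmetry ⇒ E = E(r) r̂. Gaussian sphere of radius r = 62.8 cm (r > R, so the entire charge is enclosed).
Q_enc = 27 μC = 2.70×10^-5 C.
By Gauss's law, ∮E·dA = E·4πr² = Q_enc/ε₀.
E = |Q_enc|/(4πε₀r²) = (2.70×10^-5)/(4π·8.85×10^-12·(0.628)²) = 6.16×10^5 N/C.

|E| = 6.16×10^5 N/C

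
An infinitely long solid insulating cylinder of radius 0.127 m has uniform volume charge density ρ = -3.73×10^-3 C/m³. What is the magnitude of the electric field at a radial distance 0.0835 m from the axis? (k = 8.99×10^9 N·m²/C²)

Take a coaxial cylindrical Gaussian surface of radius r = 0.0835 m and length L (r < R).
Charge inside radius r per length L is ρ·πr²·L, so λ_enc = ρπr² = -8.17×10^-5 C/m.
Since E is radial and uniform over the curved surface, Φ = E·2πrL = Q_enc/ε₀ = λ_enc L/ε₀.
E = 2k|λ_enc|/r = 2(8.99×10^9)(8.17×10^-5)/(0.0835) = 1.76×10^7 N/C.

1.76e7 N/C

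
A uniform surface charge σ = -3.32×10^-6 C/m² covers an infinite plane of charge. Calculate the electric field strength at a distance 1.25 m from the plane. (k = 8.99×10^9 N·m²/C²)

|E| = 1.88e5 N/C

The symmetry is planar: E is normal to the sheet and the same magnitude on both sides. Take a pillbox straddling the sheet with end-cap area A.
Only the two end caps contribute flux: Φ = 2EA. With Q_enc = σA, Gauss's law gives E = |σ|/(2ε₀).
E = 2πk|σ| = 2π(8.99×10^9)(3.32×10^-6) = 1.88×10^5 N/C.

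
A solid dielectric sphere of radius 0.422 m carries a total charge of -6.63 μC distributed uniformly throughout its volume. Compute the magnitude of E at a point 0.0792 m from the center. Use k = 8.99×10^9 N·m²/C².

Take a concentric spherical Gaussian surface of radius r = 0.0792 m (r < R).
Only the charge within r is enclosed: Q_enc = Q·(r/R)³ = (-6.63 μC)·(0.0792 m/0.422 m)³ = -4.383e-8 C.
Applying ∮E·dA = Q_enc/ε₀ with Φ = E(4πr²):
E = k|Q_enc|/r² = (8.99×10^9)(4.383×10^-8)/(0.0792)² = 6.28×10^4 N/C.

6.28e4 V/m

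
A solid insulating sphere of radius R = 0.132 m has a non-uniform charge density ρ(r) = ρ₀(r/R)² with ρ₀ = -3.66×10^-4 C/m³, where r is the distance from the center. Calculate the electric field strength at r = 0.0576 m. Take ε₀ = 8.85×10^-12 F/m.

Use a concentric Gaussian sphere at r = 0.0576 m (r < R).
Integrate the density: Q_enc = 4π ∫₀^r ρ₀(r'/R)^2 r'² dr' = 4πρ₀ r^5/(5·R²) = -3.347×10^-8 C.
Gauss's law: E·4πr² = Q_enc/ε₀.
E = |Q_enc|/(4πε₀r²) = (3.347×10^-8)/(4π·8.85×10^-12·(0.0576)²) = 9.07×10^4 N/C.

|E| = 9.07×10^4 V/m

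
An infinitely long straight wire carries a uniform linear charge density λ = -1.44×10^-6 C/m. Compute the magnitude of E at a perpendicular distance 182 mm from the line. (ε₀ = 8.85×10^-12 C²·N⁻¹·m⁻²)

1.42×10^5 N/C

Take a coaxial cylindrical Gaussian surface of radius r = 182 mm and length L.
Q_enc = λL, so λ_enc = -1.44e-6 C/m.
By Gauss's law (flux through the curved wall only), E·2πrL = λ_enc L/ε₀.
E = |λ_enc|/(2πε₀r) = (1.44×10^-6)/(2π·8.85×10^-12·0.182) = 1.42×10^5 N/C.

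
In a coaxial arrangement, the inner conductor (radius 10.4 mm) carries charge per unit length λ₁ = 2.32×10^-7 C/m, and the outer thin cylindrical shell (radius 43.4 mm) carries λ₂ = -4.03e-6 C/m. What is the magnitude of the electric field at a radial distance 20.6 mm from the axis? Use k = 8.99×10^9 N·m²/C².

Choose a coaxial cylinder of radius r = 20.6 mm (arbitrary length L) as the Gaussian surface (between the conductors, 10.4 mm < r < 43.4 mm).
Only the inner wire is enclosed; the outer shell contributes nothing inside itself. λ_enc = λ₁ = 2.32×10^-7 C/m.
By Gauss's law (flux through the curved wall only), E·2πrL = λ_enc L/ε₀.
E = 2k|λ_enc|/r = 2(8.99×10^9)(2.32×10^-7)/(0.0206) = 2.02×10^5 N/C.

|E| ≈ 2.02×10^5 N/C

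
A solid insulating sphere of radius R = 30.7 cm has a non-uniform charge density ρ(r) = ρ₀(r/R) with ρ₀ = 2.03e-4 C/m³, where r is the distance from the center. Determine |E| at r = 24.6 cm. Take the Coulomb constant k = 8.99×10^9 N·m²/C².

Take a concentric spherical Gaussian surface of radius r = 24.6 cm (r < R).
Integrate the density: Q_enc = 4π ∫₀^r ρ₀(r'/R)^1 r'² dr' = 4πρ₀ r^4/(4·R) = 7.608×10^-6 C.
Since E is radial and uniform over the Gaussian sphere, Φ = E·4πr² = Q_enc/ε₀.
E = k|Q_enc|/r² = (8.99×10^9)(7.608×10^-6)/(0.246)² = 1.13×10^6 N/C.

1.13e6 N/C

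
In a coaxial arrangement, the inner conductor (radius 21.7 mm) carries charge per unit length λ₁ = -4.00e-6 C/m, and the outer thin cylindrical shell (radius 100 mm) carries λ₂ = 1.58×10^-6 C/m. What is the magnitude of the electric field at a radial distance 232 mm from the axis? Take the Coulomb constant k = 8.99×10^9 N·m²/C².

Coaxial Gaussian cylinder, radius r = 232 mm, length L (r > 100 mm, enclosing both).
λ_enc = λ₁ + λ₂ = (-4.00e-6) + (1.58×10^-6) = -2.42×10^-6 C/m.
By Gauss's law (flux through the curved wall only), E·2πrL = λ_enc L/ε₀.
E = 2k|λ_enc|/r = 2(8.99×10^9)(2.42e-6)/(0.232) = 1.88×10^5 N/C.

E ≈ 1.88e5 N/C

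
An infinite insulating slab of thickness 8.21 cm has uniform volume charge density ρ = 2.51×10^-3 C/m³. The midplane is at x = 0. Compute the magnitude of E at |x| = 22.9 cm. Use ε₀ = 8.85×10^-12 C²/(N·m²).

E = 1.16e7 N/C

The point |x| = 22.9 cm lies outside the slab (half-thickness 0.04105 m). A symmetric pillbox spanning the full slab encloses Q_enc = ρ·d·A.
Flux = 2EA ⇒ E = |ρ|d/(2ε₀), independent of distance outside.
E = (2.51×10^-3)(0.0821)/(2·8.85×10^-12) = 1.16×10^7 N/C.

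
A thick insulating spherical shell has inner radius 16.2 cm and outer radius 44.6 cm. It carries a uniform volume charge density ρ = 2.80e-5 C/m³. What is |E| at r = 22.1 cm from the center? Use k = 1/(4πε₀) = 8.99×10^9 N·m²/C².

Take a concentric spherical Gaussian surface of radius r = 22.1 cm (within the shell material, 16.2 cm < r < 44.6 cm).
Enclosed charge is the volume from a to r: Q_enc = (4π/3)ρ(r³ − a³) = 7.673×10^-7 C.
Applying ∮E·dA = Q_enc/ε₀ with Φ = E(4πr²):
E = k|Q_enc|/r² = (8.99×10^9)(7.673×10^-7)/(0.221)² = 1.41×10^5 N/C.

E = 1.41×10^5 N/C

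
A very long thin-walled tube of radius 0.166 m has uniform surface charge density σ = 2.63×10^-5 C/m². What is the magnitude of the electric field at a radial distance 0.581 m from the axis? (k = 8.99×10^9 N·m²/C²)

8.49e5 N/C

Choose a coaxial cylinder of radius r = 0.581 m (arbitrary length L) as the Gaussian surface (r > 0.166 m).
The whole shell is enclosed: λ_enc = σ·2πR = (2.63e-5)·2π·(0.166) = 2.743×10^-5 C/m.
Since E is radial and uniform over the curved surface, Φ = E·2πrL = Q_enc/ε₀ = λ_enc L/ε₀.
E = 2k|λ_enc|/r = 2(8.99×10^9)(2.743×10^-5)/(0.581) = 8.49×10^5 N/C.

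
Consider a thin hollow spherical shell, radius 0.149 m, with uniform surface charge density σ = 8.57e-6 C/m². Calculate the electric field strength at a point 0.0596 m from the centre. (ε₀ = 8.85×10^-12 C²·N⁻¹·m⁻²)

|E| = 0 N/C

Symmetry ⇒ E = E(r) r̂. Gaussian sphere of radius r = 0.0596 m (inside the shell, r < 0.149 m).
All the charge is outside the Gaussian surface: Q_enc = 0, hence E = 0 everywhere inside the shell.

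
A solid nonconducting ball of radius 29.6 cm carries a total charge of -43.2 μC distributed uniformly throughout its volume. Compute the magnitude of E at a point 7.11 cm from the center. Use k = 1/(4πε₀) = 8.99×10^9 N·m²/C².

Use a concentric Gaussian sphere at r = 7.11 cm (r < R).
For a uniform sphere the enclosed fraction is (r/R)³, so Q_enc = (-43.2 μC)(0.0711/0.296)³ = -5.987e-7 C.
Since E is radial and uniform over the Gaussian sphere, Φ = E·4πr² = Q_enc/ε₀.
E = k|Q_enc|/r² = (8.99×10^9)(5.987×10^-7)/(0.0711)² = 1.06e6 N/C.

|E| = 1.06×10^6 V/m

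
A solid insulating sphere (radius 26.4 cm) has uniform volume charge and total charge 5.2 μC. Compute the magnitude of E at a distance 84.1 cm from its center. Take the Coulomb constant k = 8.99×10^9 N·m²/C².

Take a concentric spherical Gaussian surface of radius r = 84.1 cm (r > R, so the entire charge is enclosed).
Q_enc = 5.2 μC = 5.20e-6 C.
Since E is radial and uniform over the Gaussian sphere, Φ = E·4πr² = Q_enc/ε₀.
E = k|Q_enc|/r² = (8.99×10^9)(5.20×10^-6)/(0.841)² = 6.61e4 N/C.

|E| = 6.61×10^4 N/C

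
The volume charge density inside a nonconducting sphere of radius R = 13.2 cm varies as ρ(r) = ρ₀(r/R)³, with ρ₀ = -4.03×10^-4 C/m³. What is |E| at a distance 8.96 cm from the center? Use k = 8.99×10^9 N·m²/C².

2.13e5 N/C

Symmetry ⇒ E = E(r) r̂. Gaussian sphere of radius r = 8.96 cm (r < R).
Integrate the density: Q_enc = 4π ∫₀^r ρ₀(r'/R)^3 r'² dr' = 4πρ₀ r^6/(6·R³) = -1.899×10^-7 C.
Gauss's law: E·4πr² = Q_enc/ε₀.
E = k|Q_enc|/r² = (8.99×10^9)(1.899e-7)/(0.0896)² = 2.13×10^5 N/C.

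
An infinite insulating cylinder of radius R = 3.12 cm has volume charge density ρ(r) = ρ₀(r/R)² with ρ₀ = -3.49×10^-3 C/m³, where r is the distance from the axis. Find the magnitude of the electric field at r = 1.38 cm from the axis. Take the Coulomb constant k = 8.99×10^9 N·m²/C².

By cylindrical symmetry E is radial; use a coaxial Gaussian cylinder of radius 1.38 cm and length L (r < R).
λ_enc = ∫₀^r ρ(r')·2πr' dr' = (2πρ₀/R²)·r^4/4 = -2.042×10^-7 C/m.
Since E is radial and uniform over the curved surface, Φ = E·2πrL = Q_enc/ε₀ = λ_enc L/ε₀.
E = 2k|λ_enc|/r = 2(8.99×10^9)(2.042×10^-7)/(0.0138) = 2.66×10^5 N/C.

2.66×10^5 V/m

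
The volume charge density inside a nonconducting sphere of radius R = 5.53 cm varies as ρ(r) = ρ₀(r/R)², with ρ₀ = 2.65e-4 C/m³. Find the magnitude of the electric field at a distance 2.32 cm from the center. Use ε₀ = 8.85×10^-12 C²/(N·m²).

2.45×10^4 V/m

Symmetry ⇒ E = E(r) r̂. Gaussian sphere of radius r = 2.32 cm (r < R).
Integrate the density: Q_enc = 4π ∫₀^r ρ₀(r'/R)^2 r'² dr' = 4πρ₀ r^5/(5·R²) = 1.464e-9 C.
Applying ∮E·dA = Q_enc/ε₀ with Φ = E(4πr²):
E = |Q_enc|/(4πε₀r²) = (1.464e-9)/(4π·8.85×10^-12·(0.0232)²) = 2.45×10^4 N/C.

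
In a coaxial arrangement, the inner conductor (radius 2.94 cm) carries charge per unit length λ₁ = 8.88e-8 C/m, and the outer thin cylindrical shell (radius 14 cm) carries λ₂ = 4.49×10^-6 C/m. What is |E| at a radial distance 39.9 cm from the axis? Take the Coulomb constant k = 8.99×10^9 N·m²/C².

Coaxial Gaussian cylinder, radius r = 39.9 cm, length L (r > 14 cm, enclosing both).
λ_enc = λ₁ + λ₂ = (8.88×10^-8) + (4.49×10^-6) = 4.579e-6 C/m.
Applying ∮E·dA = Q_enc/ε₀ with the end caps contributing no flux:
E = 2k|λ_enc|/r = 2(8.99×10^9)(4.579×10^-6)/(0.399) = 2.06×10^5 N/C.

|E| ≈ 2.06e5 N/C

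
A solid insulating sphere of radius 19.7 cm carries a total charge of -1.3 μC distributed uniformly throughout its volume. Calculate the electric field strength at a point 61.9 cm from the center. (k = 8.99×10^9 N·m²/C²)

3.05e4 V/m

Symmetry ⇒ E = E(r) r̂. Gaussian sphere of radius r = 61.9 cm (r > R, so the entire charge is enclosed).
Q_enc = -1.3 μC = -1.30e-6 C.
Gauss's law: E·4πr² = Q_enc/ε₀.
E = k|Q_enc|/r² = (8.99×10^9)(1.30×10^-6)/(0.619)² = 3.05e4 N/C.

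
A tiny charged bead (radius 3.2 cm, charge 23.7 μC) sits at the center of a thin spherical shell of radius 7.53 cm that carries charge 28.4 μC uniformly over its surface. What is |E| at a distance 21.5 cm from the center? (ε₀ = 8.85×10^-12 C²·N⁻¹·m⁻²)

By spherical symmetry E is radial; choose a Gaussian sphere of radius r = 21.5 cm (r > 7.53 cm, enclosing both).
Q_enc = (23.7 μC) + (28.4 μC) = 5.21×10^-5 C.
By Gauss's law, ∮E·dA = E·4πr² = Q_enc/ε₀.
E = |Q_enc|/(4πε₀r²) = (5.21×10^-5)/(4π·8.85×10^-12·(0.215)²) = 1.01×10^7 N/C.

E = 1.01e7 V/m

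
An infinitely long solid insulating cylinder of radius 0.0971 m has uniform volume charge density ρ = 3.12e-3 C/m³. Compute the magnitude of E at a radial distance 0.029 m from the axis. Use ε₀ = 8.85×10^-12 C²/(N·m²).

Choose a coaxial cylinder of radius r = 0.029 m (arbitrary length L) as the Gaussian surface (r < R).
Charge inside radius r per length L is ρ·πr²·L, so λ_enc = ρπr² = 8.243×10^-6 C/m.
Gauss's law: E·2πrL = λ_enc L/ε₀.
E = |λ_enc|/(2πε₀r) = (8.243×10^-6)/(2π·8.85×10^-12·0.029) = 5.11×10^6 N/C.

5.11×10^6 N/C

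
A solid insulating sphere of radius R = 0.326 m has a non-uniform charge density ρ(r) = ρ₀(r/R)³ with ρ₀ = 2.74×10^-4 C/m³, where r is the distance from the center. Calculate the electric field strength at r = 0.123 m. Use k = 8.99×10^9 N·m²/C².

|E| ≈ 3.41e4 N/C

Use a concentric Gaussian sphere at r = 0.123 m (r < R).
Integrate the density: Q_enc = 4π ∫₀^r ρ₀(r'/R)^3 r'² dr' = 4πρ₀ r^6/(6·R³) = 5.736×10^-8 C.
Since E is radial and uniform over the Gaussian sphere, Φ = E·4πr² = Q_enc/ε₀.
E = k|Q_enc|/r² = (8.99×10^9)(5.736e-8)/(0.123)² = 3.41e4 N/C.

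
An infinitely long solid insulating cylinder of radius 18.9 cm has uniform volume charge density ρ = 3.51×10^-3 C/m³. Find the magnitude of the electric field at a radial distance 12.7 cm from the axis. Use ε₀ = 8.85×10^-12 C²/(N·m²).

Coaxial Gaussian cylinder, radius r = 12.7 cm, length L (r < R).
Enclosed charge per unit length: λ_enc = ρ·πr² = (3.51×10^-3)π(0.127)² = 1.779e-4 C/m.
Since E is radial and uniform over the curved surface, Φ = E·2πrL = Q_enc/ε₀ = λ_enc L/ε₀.
E = |λ_enc|/(2πε₀r) = (1.779×10^-4)/(2π·8.85×10^-12·0.127) = 2.52e7 N/C.

E = 2.52×10^7 N/C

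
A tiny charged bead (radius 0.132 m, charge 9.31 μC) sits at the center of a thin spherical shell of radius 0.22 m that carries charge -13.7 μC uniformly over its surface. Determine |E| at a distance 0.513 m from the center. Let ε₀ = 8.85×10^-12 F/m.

Take a concentric spherical Gaussian surface of radius r = 0.513 m (r > 0.22 m, enclosing both).
Q_enc = (9.31 μC) + (-13.7 μC) = -4.39e-6 C.
By Gauss's law, ∮E·dA = E·4πr² = Q_enc/ε₀.
E = |Q_enc|/(4πε₀r²) = (4.39e-6)/(4π·8.85×10^-12·(0.513)²) = 1.50×10^5 N/C.

E ≈ 1.50×10^5 N/C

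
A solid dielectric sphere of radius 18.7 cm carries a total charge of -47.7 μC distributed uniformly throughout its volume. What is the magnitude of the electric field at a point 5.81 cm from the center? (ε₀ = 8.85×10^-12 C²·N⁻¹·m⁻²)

|E| = 3.81×10^6 N/C

Take a concentric spherical Gaussian surface of radius r = 5.81 cm (r < R).
Only the charge within r is enclosed: Q_enc = Q·(r/R)³ = (-47.7 μC)·(5.81 cm/18.7 cm)³ = -1.431×10^-6 C.
By Gauss's law, ∮E·dA = E·4πr² = Q_enc/ε₀.
E = |Q_enc|/(4πε₀r²) = (1.431e-6)/(4π·8.85×10^-12·(0.0581)²) = 3.81×10^6 N/C.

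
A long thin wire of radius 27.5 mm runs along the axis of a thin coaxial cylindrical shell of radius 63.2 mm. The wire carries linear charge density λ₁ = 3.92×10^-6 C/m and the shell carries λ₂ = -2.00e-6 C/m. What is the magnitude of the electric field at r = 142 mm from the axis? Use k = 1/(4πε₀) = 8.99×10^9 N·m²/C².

|E| = 2.43×10^5 N/C

Take a coaxial cylindrical Gaussian surface of radius r = 142 mm and length L (r > 63.2 mm, enclosing both).
λ_enc = λ₁ + λ₂ = (3.92×10^-6) + (-2.00×10^-6) = 1.92×10^-6 C/m.
By Gauss's law (flux through the curved wall only), E·2πrL = λ_enc L/ε₀.
E = 2k|λ_enc|/r = 2(8.99×10^9)(1.92e-6)/(0.142) = 2.43×10^5 N/C.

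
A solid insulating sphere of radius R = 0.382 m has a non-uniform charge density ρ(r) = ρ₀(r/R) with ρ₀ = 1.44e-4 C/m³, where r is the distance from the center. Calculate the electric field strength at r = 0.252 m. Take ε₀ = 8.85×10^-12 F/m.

Take a concentric spherical Gaussian surface of radius r = 0.252 m (r < R).
Integrate the density: Q_enc = 4π ∫₀^r ρ₀(r'/R)^1 r'² dr' = 4πρ₀ r^4/(4·R) = 4.776e-6 C.
Since E is radial and uniform over the Gaussian sphere, Φ = E·4πr² = Q_enc/ε₀.
E = |Q_enc|/(4πε₀r²) = (4.776e-6)/(4π·8.85×10^-12·(0.252)²) = 6.76e5 N/C.

E ≈ 6.76e5 V/m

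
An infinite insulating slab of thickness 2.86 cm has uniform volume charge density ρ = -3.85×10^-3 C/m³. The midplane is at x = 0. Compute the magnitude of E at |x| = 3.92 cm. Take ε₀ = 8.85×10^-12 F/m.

E = 6.22×10^6 V/m

The point |x| = 3.92 cm lies outside the slab (half-thickness 0.0143 m). A symmetric pillbox spanning the full slab encloses Q_enc = ρ·d·A.
Flux = 2EA ⇒ E = |ρ|d/(2ε₀), independent of distance outside.
E = (3.85×10^-3)(0.0286)/(2·8.85×10^-12) = 6.22×10^6 N/C.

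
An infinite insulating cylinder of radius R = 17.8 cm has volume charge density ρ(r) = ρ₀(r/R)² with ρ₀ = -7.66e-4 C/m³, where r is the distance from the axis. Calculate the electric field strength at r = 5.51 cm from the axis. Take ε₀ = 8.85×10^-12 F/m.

Coaxial Gaussian cylinder, radius r = 5.51 cm, length L (r < R).
λ_enc = ∫₀^r ρ(r')·2πr' dr' = (2πρ₀/R²)·r^4/4 = -3.50×10^-7 C/m.
Gauss's law: E·2πrL = λ_enc L/ε₀.
E = |λ_enc|/(2πε₀r) = (3.50×10^-7)/(2π·8.85×10^-12·0.0551) = 1.14×10^5 N/C.

1.14×10^5 N/C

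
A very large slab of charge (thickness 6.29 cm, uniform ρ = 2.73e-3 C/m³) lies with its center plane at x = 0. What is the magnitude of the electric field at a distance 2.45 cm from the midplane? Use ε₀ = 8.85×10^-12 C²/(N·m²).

|E| ≈ 7.56×10^6 N/C

By symmetry E is perpendicular to the slab. A Gaussian pillbox from −2.45 cm to +2.45 cm (face area A) lies entirely within the slab.
Q_enc = ρ·(2x)·A and flux = 2EA, so 2EA = 2ρxA/ε₀ ⇒ E = |ρ|x/ε₀.
E = (2.73e-3)(0.0245)/(8.85×10^-12) = 7.56×10^6 N/C.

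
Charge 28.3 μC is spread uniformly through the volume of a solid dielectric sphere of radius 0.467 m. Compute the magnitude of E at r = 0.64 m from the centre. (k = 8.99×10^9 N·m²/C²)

By spherical symmetry E is radial; choose a Gaussian sphere of radius r = 0.64 m (r > R, so the entire charge is enclosed).
Q_enc = 28.3 μC = 2.83×10^-5 C.
Applying ∮E·dA = Q_enc/ε₀ with Φ = E(4πr²):
E = k|Q_enc|/r² = (8.99×10^9)(2.83×10^-5)/(0.64)² = 6.21e5 N/C.

E ≈ 6.21×10^5 N/C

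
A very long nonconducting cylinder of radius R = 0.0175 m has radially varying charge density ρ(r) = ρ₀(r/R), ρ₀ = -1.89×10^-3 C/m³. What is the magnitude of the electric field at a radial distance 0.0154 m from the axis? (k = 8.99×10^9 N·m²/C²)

|E| ≈ 9.65e5 N/C

Choose a coaxial cylinder of radius r = 0.0154 m (arbitrary length L) as the Gaussian surface (r < R).
λ_enc = ∫₀^r ρ(r')·2πr' dr' = (2πρ₀/R)·r^3/3 = -8.261×10^-7 C/m.
Gauss's law: E·2πrL = λ_enc L/ε₀.
E = 2k|λ_enc|/r = 2(8.99×10^9)(8.261×10^-7)/(0.0154) = 9.65×10^5 N/C.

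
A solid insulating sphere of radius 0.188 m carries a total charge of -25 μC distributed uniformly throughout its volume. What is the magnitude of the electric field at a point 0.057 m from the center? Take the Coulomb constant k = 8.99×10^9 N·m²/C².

Symmetry ⇒ E = E(r) r̂. Gaussian sphere of radius r = 0.057 m (r < R).
For a uniform sphere the enclosed fraction is (r/R)³, so Q_enc = (-25 μC)(0.057/0.188)³ = -6.968×10^-7 C.
Gauss's law: E·4πr² = Q_enc/ε₀.
E = k|Q_enc|/r² = (8.99×10^9)(6.968×10^-7)/(0.057)² = 1.93e6 N/C.

1.93e6 V/m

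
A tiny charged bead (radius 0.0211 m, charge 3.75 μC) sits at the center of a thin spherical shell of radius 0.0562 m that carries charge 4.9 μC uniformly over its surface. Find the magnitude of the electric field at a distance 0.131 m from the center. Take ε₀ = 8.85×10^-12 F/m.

4.53×10^6 V/m

Symmetry ⇒ E = E(r) r̂. Gaussian sphere of radius r = 0.131 m (r > 0.0562 m, enclosing both).
Q_enc = (3.75 μC) + (4.9 μC) = 8.65e-6 C.
By Gauss's law, ∮E·dA = E·4πr² = Q_enc/ε₀.
E = |Q_enc|/(4πε₀r²) = (8.65e-6)/(4π·8.85×10^-12·(0.131)²) = 4.53e6 N/C.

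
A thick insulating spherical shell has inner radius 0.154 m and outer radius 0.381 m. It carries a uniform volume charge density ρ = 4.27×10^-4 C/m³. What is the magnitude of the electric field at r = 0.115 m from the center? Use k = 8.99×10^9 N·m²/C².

Use a concentric Gaussian sphere at r = 0.115 m (r < 0.154 m, inside the empty cavity).
Q_enc = 0 (all charge lies at larger r); Gauss's law gives E = 0.

|E| = 0 N/C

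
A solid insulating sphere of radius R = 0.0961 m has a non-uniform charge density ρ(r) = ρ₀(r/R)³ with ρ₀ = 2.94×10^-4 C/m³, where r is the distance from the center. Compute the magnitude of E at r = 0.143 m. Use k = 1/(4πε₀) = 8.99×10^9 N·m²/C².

Symmetry ⇒ E = E(r) r̂. Gaussian sphere of radius r = 0.143 m (r > R, all charge enclosed).
Q_enc = 4π ∫₀^R ρ₀(r'/R)^3 r'² dr' = 4πρ₀R³/6 = 5.465e-7 C.
Since E is radial and uniform over the Gaussian sphere, Φ = E·4πr² = Q_enc/ε₀.
E = k|Q_enc|/r² = (8.99×10^9)(5.465e-7)/(0.143)² = 2.40×10^5 N/C.

|E| = 2.40e5 N/C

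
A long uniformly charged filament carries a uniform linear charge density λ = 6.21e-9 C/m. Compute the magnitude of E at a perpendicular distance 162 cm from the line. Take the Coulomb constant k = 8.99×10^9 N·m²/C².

E = 68.9 N/C

Choose a coaxial cylinder of radius r = 162 cm (arbitrary length L) as the Gaussian surface.
Q_enc = λL, so λ_enc = 6.21×10^-9 C/m.
Since E is radial and uniform over the curved surface, Φ = E·2πrL = Q_enc/ε₀ = λ_enc L/ε₀.
E = 2k|λ_enc|/r = 2(8.99×10^9)(6.21×10^-9)/(1.62) = 68.9 N/C.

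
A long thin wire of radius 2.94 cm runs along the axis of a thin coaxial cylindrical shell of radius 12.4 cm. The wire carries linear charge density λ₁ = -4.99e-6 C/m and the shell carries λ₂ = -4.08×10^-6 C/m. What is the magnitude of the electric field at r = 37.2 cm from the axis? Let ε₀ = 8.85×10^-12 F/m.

Choose a coaxial cylinder of radius r = 37.2 cm (arbitrary length L) as the Gaussian surface (r > 12.4 cm, enclosing both).
λ_enc = λ₁ + λ₂ = (-4.99×10^-6) + (-4.08e-6) = -9.07e-6 C/m.
By Gauss's law (flux through the curved wall only), E·2πrL = λ_enc L/ε₀.
E = |λ_enc|/(2πε₀r) = (9.07×10^-6)/(2π·8.85×10^-12·0.372) = 4.38e5 N/C.

E ≈ 4.38e5 N/C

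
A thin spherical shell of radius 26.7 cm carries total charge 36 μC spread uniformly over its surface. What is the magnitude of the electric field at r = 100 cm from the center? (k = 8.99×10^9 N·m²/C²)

3.24×10^5 N/C

Symmetry ⇒ E = E(r) r̂. Gaussian sphere of radius r = 100 cm (r > 26.7 cm).
The entire shell is enclosed: Q_enc = 3.60×10^-5 C.
By Gauss's law, ∮E·dA = E·4πr² = Q_enc/ε₀.
E = k|Q_enc|/r² = (8.99×10^9)(3.60×10^-5)/(1)² = 3.24e5 N/C.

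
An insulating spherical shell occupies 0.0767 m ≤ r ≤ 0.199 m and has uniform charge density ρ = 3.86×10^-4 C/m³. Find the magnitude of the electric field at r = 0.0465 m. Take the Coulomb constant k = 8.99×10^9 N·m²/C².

Symmetry ⇒ E = E(r) r̂. Gaussian sphere of radius r = 0.0465 m (r < 0.0767 m, inside the empty cavity).
No charge is enclosed, so by Gauss's law E·4πr² = 0 ⇒ E = 0.

|E| = 0 N/C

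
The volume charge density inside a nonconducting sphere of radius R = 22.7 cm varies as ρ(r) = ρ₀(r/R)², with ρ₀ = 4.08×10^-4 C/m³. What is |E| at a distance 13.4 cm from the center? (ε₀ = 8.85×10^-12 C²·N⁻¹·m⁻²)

E ≈ 4.31e5 N/C

By spherical symmetry E is radial; choose a Gaussian sphere of radius r = 13.4 cm (r < R).
Q_enc = ∫₀^r ρ(r')·4πr'² dr' = (4πρ₀/R²) ∫₀^r r'^4 dr' = 4πρ₀ r^5/(5·R²) = 8.598×10^-7 C.
Applying ∮E·dA = Q_enc/ε₀ with Φ = E(4πr²):
E = |Q_enc|/(4πε₀r²) = (8.598×10^-7)/(4π·8.85×10^-12·(0.134)²) = 4.31e5 N/C.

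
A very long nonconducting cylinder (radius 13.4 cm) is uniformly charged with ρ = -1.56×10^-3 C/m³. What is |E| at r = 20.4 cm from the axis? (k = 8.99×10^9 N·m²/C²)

Choose a coaxial cylinder of radius r = 20.4 cm (arbitrary length L) as the Gaussian surface (r > 13.4 cm, full cross-section enclosed).
λ_enc = ρ·πR² = (-1.56×10^-3)π(0.134)² = -8.80e-5 C/m.
Applying ∮E·dA = Q_enc/ε₀ with the end caps contributing no flux:
E = 2k|λ_enc|/r = 2(8.99×10^9)(8.80e-5)/(0.204) = 7.76e6 N/C.

|E| ≈ 7.76×10^6 N/C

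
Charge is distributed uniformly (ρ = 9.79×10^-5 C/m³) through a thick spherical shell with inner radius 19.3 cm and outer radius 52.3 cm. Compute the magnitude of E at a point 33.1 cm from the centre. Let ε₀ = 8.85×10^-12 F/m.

|E| ≈ 9.79×10^5 N/C

Take a concentric spherical Gaussian surface of radius r = 33.1 cm (within the shell material, 19.3 cm < r < 52.3 cm).
Enclosed charge is the volume from a to r: Q_enc = (4π/3)ρ(r³ − a³) = 1.192e-5 C.
Gauss's law: E·4πr² = Q_enc/ε₀.
E = |Q_enc|/(4πε₀r²) = (1.192×10^-5)/(4π·8.85×10^-12·(0.331)²) = 9.79×10^5 N/C.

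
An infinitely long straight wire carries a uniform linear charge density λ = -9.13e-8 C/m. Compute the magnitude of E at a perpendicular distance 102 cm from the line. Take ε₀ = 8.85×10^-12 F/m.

|E| ≈ 1.61×10^3 V/m

Coaxial Gaussian cylinder, radius r = 102 cm, length L.
Q_enc = λL, so λ_enc = -9.13e-8 C/m.
By Gauss's law (flux through the curved wall only), E·2πrL = λ_enc L/ε₀.
E = |λ_enc|/(2πε₀r) = (9.13e-8)/(2π·8.85×10^-12·1.02) = 1.61×10^3 N/C.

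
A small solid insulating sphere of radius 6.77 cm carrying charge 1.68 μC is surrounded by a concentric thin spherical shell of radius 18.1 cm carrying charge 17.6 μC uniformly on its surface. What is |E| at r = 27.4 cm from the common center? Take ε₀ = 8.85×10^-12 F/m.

|E| ≈ 2.31×10^6 V/m

By spherical symmetry E is radial; choose a Gaussian sphere of radius r = 27.4 cm (r > 18.1 cm, enclosing both).
Q_enc = (1.68 μC) + (17.6 μC) = 1.928e-5 C.
By Gauss's law, ∮E·dA = E·4πr² = Q_enc/ε₀.
E = |Q_enc|/(4πε₀r²) = (1.928×10^-5)/(4π·8.85×10^-12·(0.274)²) = 2.31×10^6 N/C.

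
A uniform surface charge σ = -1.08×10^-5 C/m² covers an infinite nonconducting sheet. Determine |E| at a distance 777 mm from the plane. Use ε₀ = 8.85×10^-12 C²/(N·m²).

|E| ≈ 6.10e5 V/m

Choose a cylindrical pillbox piercing the sheet, end faces (area A) parallel to it.
Flux Φ = 2EA and Q_enc = σA, so 2EA = σA/ε₀ ⇒ E = |σ|/(2ε₀), independent of distance.
E = |σ|/(2ε₀) = (1.08×10^-5)/(2·8.85×10^-12) = 6.10e5 N/C.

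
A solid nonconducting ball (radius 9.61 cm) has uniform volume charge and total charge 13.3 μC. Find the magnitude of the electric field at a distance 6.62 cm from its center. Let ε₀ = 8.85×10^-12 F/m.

Use a concentric Gaussian sphere at r = 6.62 cm (r < R).
For a uniform sphere the enclosed fraction is (r/R)³, so Q_enc = (13.3 μC)(0.0662/0.0961)³ = 4.348×10^-6 C.
Applying ∮E·dA = Q_enc/ε₀ with Φ = E(4πr²):
E = |Q_enc|/(4πε₀r²) = (4.348×10^-6)/(4π·8.85×10^-12·(0.0662)²) = 8.92×10^6 N/C.

E ≈ 8.92e6 V/m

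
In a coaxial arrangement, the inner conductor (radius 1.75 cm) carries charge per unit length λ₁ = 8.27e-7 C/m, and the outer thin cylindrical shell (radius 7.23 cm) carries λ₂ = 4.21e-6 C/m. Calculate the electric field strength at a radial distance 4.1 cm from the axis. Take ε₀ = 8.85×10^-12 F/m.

E = 3.63×10^5 V/m

Take a coaxial cylindrical Gaussian surface of radius r = 4.1 cm and length L (between the conductors, 1.75 cm < r < 7.23 cm).
The shell at 7.23 cm lies outside the Gaussian surface, so λ_enc = λ₁ = 8.27e-7 C/m.
By Gauss's law (flux through the curved wall only), E·2πrL = λ_enc L/ε₀.
E = |λ_enc|/(2πε₀r) = (8.27×10^-7)/(2π·8.85×10^-12·0.041) = 3.63×10^5 N/C.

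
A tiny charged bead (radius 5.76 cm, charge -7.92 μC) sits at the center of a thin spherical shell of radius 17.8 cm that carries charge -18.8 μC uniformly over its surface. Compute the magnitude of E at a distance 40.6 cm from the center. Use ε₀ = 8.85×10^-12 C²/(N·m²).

E = 1.46×10^6 N/C

Take a concentric spherical Gaussian surface of radius r = 40.6 cm (r > 17.8 cm, enclosing both).
Q_enc = (-7.92 μC) + (-18.8 μC) = -2.672×10^-5 C.
By Gauss's law, ∮E·dA = E·4πr² = Q_enc/ε₀.
E = |Q_enc|/(4πε₀r²) = (2.672e-5)/(4π·8.85×10^-12·(0.406)²) = 1.46×10^6 N/C.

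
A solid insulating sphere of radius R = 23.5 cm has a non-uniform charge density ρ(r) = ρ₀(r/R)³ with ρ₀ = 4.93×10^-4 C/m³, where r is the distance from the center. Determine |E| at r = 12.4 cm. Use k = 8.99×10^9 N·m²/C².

By spherical symmetry E is radial; choose a Gaussian sphere of radius r = 12.4 cm (r < R).
Q_enc = ∫₀^r ρ(r')·4πr'² dr' = (4πρ₀/R³) ∫₀^r r'^5 dr' = 4πρ₀ r^6/(6·R³) = 2.892e-7 C.
By Gauss's law, ∮E·dA = E·4πr² = Q_enc/ε₀.
E = k|Q_enc|/r² = (8.99×10^9)(2.892e-7)/(0.124)² = 1.69×10^5 N/C.

1.69×10^5 N/C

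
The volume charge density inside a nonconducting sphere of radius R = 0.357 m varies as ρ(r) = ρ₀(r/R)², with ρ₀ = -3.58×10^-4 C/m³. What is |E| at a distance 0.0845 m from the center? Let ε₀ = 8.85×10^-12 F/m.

|E| = 3.83e4 N/C

By spherical symmetry E is radial; choose a Gaussian sphere of radius r = 0.0845 m (r < R).
Integrate the density: Q_enc = 4π ∫₀^r ρ₀(r'/R)^2 r'² dr' = 4πρ₀ r^5/(5·R²) = -3.041×10^-8 C.
Applying ∮E·dA = Q_enc/ε₀ with Φ = E(4πr²):
E = |Q_enc|/(4πε₀r²) = (3.041×10^-8)/(4π·8.85×10^-12·(0.0845)²) = 3.83×10^4 N/C.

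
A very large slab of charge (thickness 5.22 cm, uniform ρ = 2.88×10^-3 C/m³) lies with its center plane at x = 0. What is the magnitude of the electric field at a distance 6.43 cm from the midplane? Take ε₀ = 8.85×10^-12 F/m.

|E| = 8.49×10^6 N/C

The point |x| = 6.43 cm lies outside the slab (half-thickness 0.0261 m). A symmetric pillbox spanning the full slab encloses Q_enc = ρ·d·A.
Flux = 2EA ⇒ E = |ρ|d/(2ε₀), independent of distance outside.
E = (2.88×10^-3)(0.0522)/(2·8.85×10^-12) = 8.49×10^6 N/C.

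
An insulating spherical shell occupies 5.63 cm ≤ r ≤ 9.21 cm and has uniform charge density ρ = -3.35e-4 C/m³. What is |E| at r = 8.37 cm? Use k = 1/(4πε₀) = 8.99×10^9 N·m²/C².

E = 7.35e5 N/C

By spherical symmetry E is radial; choose a Gaussian sphere of radius r = 8.37 cm (within the shell material, 5.63 cm < r < 9.21 cm).
Only the shell between 5.63 cm and r is enclosed: Q_enc = ρ·(4π/3)(r³ − a³) = (-3.35×10^-4)·(4π/3)·((0.0837)³ − (0.0563)³) = -5.724×10^-7 C.
Applying ∮E·dA = Q_enc/ε₀ with Φ = E(4πr²):
E = k|Q_enc|/r² = (8.99×10^9)(5.724e-7)/(0.0837)² = 7.35×10^5 N/C.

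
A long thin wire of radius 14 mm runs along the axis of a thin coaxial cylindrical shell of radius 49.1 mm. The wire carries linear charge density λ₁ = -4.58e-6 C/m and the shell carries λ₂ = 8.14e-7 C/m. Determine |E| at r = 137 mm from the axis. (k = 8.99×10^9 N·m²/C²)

Choose a coaxial cylinder of radius r = 137 mm (arbitrary length L) as the Gaussian surface (r > 49.1 mm, enclosing both).
λ_enc = λ₁ + λ₂ = (-4.58×10^-6) + (8.14×10^-7) = -3.766×10^-6 C/m.
Gauss's law: E·2πrL = λ_enc L/ε₀.
E = 2k|λ_enc|/r = 2(8.99×10^9)(3.766e-6)/(0.137) = 4.94e5 N/C.

|E| ≈ 4.94×10^5 V/m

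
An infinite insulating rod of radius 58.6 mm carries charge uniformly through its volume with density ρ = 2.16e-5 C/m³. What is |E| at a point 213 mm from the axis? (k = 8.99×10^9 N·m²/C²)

|E| = 1.97e4 N/C

Take a coaxial cylindrical Gaussian surface of radius r = 213 mm and length L (r > 58.6 mm, full cross-section enclosed).
λ_enc = ρ·πR² = (2.16×10^-5)π(0.0586)² = 2.33×10^-7 C/m.
Applying ∮E·dA = Q_enc/ε₀ with the end caps contributing no flux:
E = 2k|λ_enc|/r = 2(8.99×10^9)(2.33×10^-7)/(0.213) = 1.97×10^4 N/C.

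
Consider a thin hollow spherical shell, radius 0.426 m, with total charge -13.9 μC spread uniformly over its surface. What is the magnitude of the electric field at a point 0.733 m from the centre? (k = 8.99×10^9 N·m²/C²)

E ≈ 2.33e5 N/C

Take a concentric spherical Gaussian surface of radius r = 0.733 m (r > 0.426 m).
The entire shell is enclosed: Q_enc = -1.39×10^-5 C.
Since E is radial and uniform over the Gaussian sphere, Φ = E·4πr² = Q_enc/ε₀.
E = k|Q_enc|/r² = (8.99×10^9)(1.39×10^-5)/(0.733)² = 2.33×10^5 N/C.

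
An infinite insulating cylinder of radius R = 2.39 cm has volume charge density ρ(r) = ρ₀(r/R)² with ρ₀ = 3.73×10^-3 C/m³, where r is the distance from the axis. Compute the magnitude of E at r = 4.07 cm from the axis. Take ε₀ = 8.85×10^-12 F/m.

|E| ≈ 1.48×10^6 V/m

By cylindrical symmetry E is radial; use a coaxial Gaussian cylinder of radius 4.07 cm and length L (r > R, full charge per length enclosed).
λ_enc = 2π ∫₀^R ρ₀(r'/R)^2 r' dr' = 2πρ₀R²/4 = 3.347×10^-6 C/m.
Since E is radial and uniform over the curved surface, Φ = E·2πrL = Q_enc/ε₀ = λ_enc L/ε₀.
E = |λ_enc|/(2πε₀r) = (3.347e-6)/(2π·8.85×10^-12·0.0407) = 1.48×10^6 N/C.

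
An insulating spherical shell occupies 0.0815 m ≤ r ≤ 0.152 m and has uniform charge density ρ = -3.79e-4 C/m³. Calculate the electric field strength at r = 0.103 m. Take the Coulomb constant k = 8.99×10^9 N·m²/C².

|E| ≈ 7.42e5 V/m

Symmetry ⇒ E = E(r) r̂. Gaussian sphere of radius r = 0.103 m (within the shell material, 0.0815 m < r < 0.152 m).
Enclosed charge is the volume from a to r: Q_enc = (4π/3)ρ(r³ − a³) = -8.753×10^-7 C.
Gauss's law: E·4πr² = Q_enc/ε₀.
E = k|Q_enc|/r² = (8.99×10^9)(8.753×10^-7)/(0.103)² = 7.42e5 N/C.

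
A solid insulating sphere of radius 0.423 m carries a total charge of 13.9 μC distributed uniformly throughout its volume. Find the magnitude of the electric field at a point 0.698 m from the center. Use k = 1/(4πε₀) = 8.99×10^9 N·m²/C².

E ≈ 2.56×10^5 V/m

Symmetry ⇒ E = E(r) r̂. Gaussian sphere of radius r = 0.698 m (r > R, so the entire charge is enclosed).
Q_enc = 13.9 μC = 1.39e-5 C.
Gauss's law: E·4πr² = Q_enc/ε₀.
E = k|Q_enc|/r² = (8.99×10^9)(1.39×10^-5)/(0.698)² = 2.56×10^5 N/C.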